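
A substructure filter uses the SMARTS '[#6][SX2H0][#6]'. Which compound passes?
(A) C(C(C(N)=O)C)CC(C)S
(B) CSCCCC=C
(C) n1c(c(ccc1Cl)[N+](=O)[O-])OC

B

[#6][SX2H0][#6] describes an aliphatic sulfur bridging two carbons with no H on the sulfur (a thioether).
(A) has a thiol (-SH) but the sulfur has H1, not H0 bridging two carbons.
(B) contains a methylthio ether (-SCH3), which satisfies every atom and bond constraint.
(C) has a methoxy ether (-OCH3) but the bridging atom is O, not S.
So the answer is (B).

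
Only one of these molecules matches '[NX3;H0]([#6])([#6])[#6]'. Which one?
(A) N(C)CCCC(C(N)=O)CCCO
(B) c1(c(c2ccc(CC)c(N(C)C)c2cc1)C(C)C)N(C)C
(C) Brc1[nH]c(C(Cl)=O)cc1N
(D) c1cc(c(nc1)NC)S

[NX3;H0]([#6])([#6])[#6] describes a trivalent nitrogen with no H, bonded to three carbons (a tertiary amine).
(A) has an N-methylamino group (-NHCH3) but the nitrogen still has one H (H1), not H0.
(B) contains a dimethylamino group (-N(CH3)2), which satisfies every atom and bond constraint.
(C) has a primary amino group (-NH2) but the nitrogen has H2, not H0 with three carbons.
(D) has an N-methylamino group (-NHCH3) but the nitrogen still has one H (H1), not H0.
So the answer is (B).

B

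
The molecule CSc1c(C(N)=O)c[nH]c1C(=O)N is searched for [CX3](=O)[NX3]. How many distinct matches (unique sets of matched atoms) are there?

2

[CX3](=O)[NX3] is the SMARTS for an amide: a carbonyl carbon bonded to a trivalent nitrogen.
The molecule carries 2 separate instances of a primary amide (-C(=O)NH2) meeting every constraint; each maps to a distinct set of atoms, giving 2 matches.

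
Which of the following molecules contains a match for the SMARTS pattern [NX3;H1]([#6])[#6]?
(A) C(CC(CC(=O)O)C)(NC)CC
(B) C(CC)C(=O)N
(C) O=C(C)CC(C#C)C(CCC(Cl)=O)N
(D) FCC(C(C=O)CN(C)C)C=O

A

[NX3;H1]([#6])[#6] describes a trivalent nitrogen with one H, bonded to two carbons (a secondary amine).
(A) contains an N-methylamino group (-NHCH3), which satisfies every atom and bond constraint.
(B) has a primary amide (-C(=O)NH2) but the -C(=O)NH2 nitrogen has H2, not H1.
(C) has a primary amino group (-NH2) but the nitrogen has H2 and only one carbon neighbour.
(D) has a dimethylamino group (-N(CH3)2) but the nitrogen has H0, not H1.
So the answer is (A).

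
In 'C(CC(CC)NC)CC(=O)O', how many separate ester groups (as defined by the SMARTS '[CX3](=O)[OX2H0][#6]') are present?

[CX3](=O)[OX2H0][#6] is the SMARTS for an ester: a carbonyl carbon bonded to an oxygen that is itself bonded to carbon (no H on that O).
The molecule has a carboxylic acid group (-C(=O)OH), but the singly-bonded O carries H (OX2H1, not H0); nothing else fits, so there are 0 matches.

0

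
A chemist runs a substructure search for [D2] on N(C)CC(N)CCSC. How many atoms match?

5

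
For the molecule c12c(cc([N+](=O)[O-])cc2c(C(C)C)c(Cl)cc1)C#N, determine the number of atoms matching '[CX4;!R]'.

3

Check the 19 heavy atoms by environment: 10× c (aromatic, X3, in 6-ring) → no; 1× C (X2, acyclic) → no; 1× N (X1, acyclic) → no; 3× C (X4, acyclic) → match; 1× Cl (X1, acyclic) → no; 1× N (charge +1, X3, acyclic) → no; 1× O (charge -1, X1, acyclic) → no; 1× O (X1, acyclic) → no.
That gives 3 matching atoms.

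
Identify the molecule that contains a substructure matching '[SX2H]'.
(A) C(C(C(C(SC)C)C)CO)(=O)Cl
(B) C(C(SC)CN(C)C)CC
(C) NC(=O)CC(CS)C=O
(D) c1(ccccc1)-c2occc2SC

C

[SX2H] describes an aliphatic sulfur with two connections, one being H (a thiol).
(A) has a hydroxyl group (-OH) but it is an -OH, not an -SH.
(B) has a methylthio ether (-SCH3) but the sulfur has H0 (bonded to two carbons), not H1.
(C) contains a thiol (-SH), which satisfies every atom and bond constraint.
(D) has a methylthio ether (-SCH3) but the sulfur has H0 (bonded to two carbons), not H1.
So the answer is (C).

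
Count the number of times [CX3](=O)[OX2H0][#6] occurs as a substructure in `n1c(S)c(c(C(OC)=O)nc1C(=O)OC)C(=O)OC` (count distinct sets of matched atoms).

[CX3](=O)[OX2H0][#6] is the SMARTS for an ester: a carbonyl carbon bonded to an oxygen that is itself bonded to carbon (no H on that O).
The molecule carries 3 separate instances of a methyl-ester group (-C(=O)OCH3) meeting every constraint; each maps to a distinct set of atoms, giving 3 matches.

3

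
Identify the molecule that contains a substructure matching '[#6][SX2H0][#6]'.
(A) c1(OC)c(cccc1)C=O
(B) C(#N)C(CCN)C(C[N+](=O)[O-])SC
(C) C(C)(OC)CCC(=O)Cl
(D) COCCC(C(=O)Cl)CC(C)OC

[#6][SX2H0][#6] describes an aliphatic sulfur bridging two carbons with no H on the sulfur (a thioether).
(A) has a methoxy ether (-OCH3) but the bridging atom is O, not S.
(B) contains a methylthio ether (-SCH3), which satisfies every atom and bond constraint.
(C) has a methoxy ether (-OCH3) but the bridging atom is O, not S.
(D) has a methoxy ether (-OCH3) but the bridging atom is O, not S.
So the answer is (B).

B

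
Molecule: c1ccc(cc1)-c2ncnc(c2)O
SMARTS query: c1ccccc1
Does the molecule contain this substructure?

Yes

The pattern c1ccccc1 describes six aromatic carbons in a ring — a benzene ring.
The molecule carries a phenyl ring, whose atoms satisfy every constraint of the query, so the pattern matches.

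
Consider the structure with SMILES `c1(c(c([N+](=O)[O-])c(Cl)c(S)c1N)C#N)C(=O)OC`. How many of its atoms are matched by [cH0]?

6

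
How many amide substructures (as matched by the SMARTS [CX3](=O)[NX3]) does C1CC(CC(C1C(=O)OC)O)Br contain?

0

[CX3](=O)[NX3] is the SMARTS for an amide: a carbonyl carbon bonded to a trivalent nitrogen.
The molecule has a methyl-ester group (-C(=O)OCH3), but the carbonyl is bonded to O, not to an NX3 nitrogen; nothing else fits, so there are 0 matches.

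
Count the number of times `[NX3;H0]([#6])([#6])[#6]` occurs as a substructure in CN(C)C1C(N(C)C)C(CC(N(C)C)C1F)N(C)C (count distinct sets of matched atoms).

4

[NX3;H0]([#6])([#6])[#6] is the SMARTS for a tertiary amine: a trivalent nitrogen with no H, bonded to three carbons.
The molecule carries 4 separate instances of a dimethylamino group (-N(CH3)2) meeting every constraint; each maps to a distinct set of atoms, giving 4 matches.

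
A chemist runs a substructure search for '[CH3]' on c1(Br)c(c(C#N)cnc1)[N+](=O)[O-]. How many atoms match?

The query [CH3] means: aliphatic carbon with exactly three hydrogens.
Check the 12 heavy atoms by environment: 1× n (aromatic, H0) → no; 2× c (aromatic, H1) → no; 3× c (aromatic, H0) → no; 1× N (charge +1, H0) → no; 1× O (charge -1, H0) → no; 1× O (H0) → no; 1× C (H0) → no; 1× N (H0) → no; 1× Br (H0) → no.
No environment satisfies the query, so 0 matching atoms.

0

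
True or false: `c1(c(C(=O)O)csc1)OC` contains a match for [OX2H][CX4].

False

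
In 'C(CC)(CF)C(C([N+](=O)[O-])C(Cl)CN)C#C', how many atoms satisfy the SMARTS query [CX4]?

8

The query [CX4] means: C with X4: aliphatic carbon with exactly 4 total connections (bonds + H).
Check the 16 heavy atoms by environment: 8× C (X4) → match; 1× Cl (X1) → no; 1× N (X3) → no; 1× F (X1) → no; 1× N (charge +1, X3) → no; 1× O (charge -1, X1) → no; 1× O (X1) → no; 2× C (X2) → no.
That gives 8 matching atoms.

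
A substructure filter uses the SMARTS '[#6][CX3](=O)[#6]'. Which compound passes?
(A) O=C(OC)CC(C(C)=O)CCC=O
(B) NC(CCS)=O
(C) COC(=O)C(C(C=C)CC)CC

A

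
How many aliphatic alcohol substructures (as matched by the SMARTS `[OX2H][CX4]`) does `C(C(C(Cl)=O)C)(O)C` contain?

[OX2H][CX4] is the SMARTS for an aliphatic alcohol: a hydroxyl oxygen bound to an sp3 (X4) carbon.
Exactly one fragment in the molecule meets all constraints, giving 1 match.

1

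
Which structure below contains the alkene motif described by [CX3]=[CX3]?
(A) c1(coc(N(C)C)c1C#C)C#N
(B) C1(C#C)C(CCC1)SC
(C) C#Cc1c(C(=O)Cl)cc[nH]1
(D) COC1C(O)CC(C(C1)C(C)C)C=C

D

[CX3]=[CX3] describes a non-aromatic C=C double bond between two sp2 carbons (an alkene).
(A) has an ethynyl group (-C#CH) but the C-C bond is a triple bond, not a double bond.
(B) has an ethynyl group (-C#CH) but the C-C bond is a triple bond, not a double bond.
(C) has an ethynyl group (-C#CH) but the C-C bond is a triple bond, not a double bond.
(D) contains a vinyl group (-CH=CH2), which satisfies every atom and bond constraint.
So the answer is (D).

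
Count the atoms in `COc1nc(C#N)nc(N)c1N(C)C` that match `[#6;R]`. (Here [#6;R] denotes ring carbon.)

4

The query [#6;R] means: carbon that is part of a ring.
Check the 14 heavy atoms by environment: 2× n (aromatic, in 6-ring) → no; 4× c (aromatic, in 6-ring) → match; 3× N (acyclic) → no; 4× C (acyclic) → no; 1× O (acyclic) → no.
That gives 4 matching atoms.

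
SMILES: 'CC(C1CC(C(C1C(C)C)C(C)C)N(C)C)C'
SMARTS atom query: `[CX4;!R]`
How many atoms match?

11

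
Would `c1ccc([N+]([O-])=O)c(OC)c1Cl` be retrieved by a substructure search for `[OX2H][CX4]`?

No

The pattern [OX2H][CX4] describes a hydroxyl oxygen bound to an sp3 (X4) carbon — an aliphatic alcohol.
The closest candidate here is a methoxy ether (-OCH3), but the oxygen has H0 (ether), not H1. No other fragment satisfies the full query, so there is no match.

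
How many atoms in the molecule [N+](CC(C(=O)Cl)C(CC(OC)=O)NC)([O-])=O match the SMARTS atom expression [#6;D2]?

The query [#6;D2] means: any carbon bonded to exactly two heavy atoms.
Check the 16 heavy atoms by environment: 2× C (D2) → match; 4× C (D3) → no; 3× O (D1) → no; 1× Cl (D1) → no; 1× O (D2) → no; 2× C (D1) → no; 1× N (charge +1, D3) → no; 1× O (charge -1, D1) → no; 1× N (D2) → no.
That gives 2 matching atoms.

2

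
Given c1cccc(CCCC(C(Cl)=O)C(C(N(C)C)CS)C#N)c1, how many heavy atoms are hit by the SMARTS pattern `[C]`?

11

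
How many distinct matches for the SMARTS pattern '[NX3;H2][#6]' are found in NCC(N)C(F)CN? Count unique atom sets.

[NX3;H2][#6] is the SMARTS for a primary amine: a trivalent nitrogen with two H attached to carbon.
The molecule carries 3 separate instances of a primary amino group (-NH2) meeting every constraint; each maps to a distinct set of atoms, giving 3 matches.

3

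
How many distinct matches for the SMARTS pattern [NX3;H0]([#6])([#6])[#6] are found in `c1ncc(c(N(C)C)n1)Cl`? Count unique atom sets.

[NX3;H0]([#6])([#6])[#6] is the SMARTS for a tertiary amine: a trivalent nitrogen with no H, bonded to three carbons.
Exactly one fragment in the molecule meets all constraints, giving 1 match.

1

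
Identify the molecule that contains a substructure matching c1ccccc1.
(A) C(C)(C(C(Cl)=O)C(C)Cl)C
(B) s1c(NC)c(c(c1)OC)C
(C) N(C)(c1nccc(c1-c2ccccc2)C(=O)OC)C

C

c1ccccc1 describes six aromatic carbons in a ring (a benzene ring).
(A) has a methyl group (-CH3) but no six-membered all-carbon aromatic ring is present.
(B) has a methyl group (-CH3) but no six-membered all-carbon aromatic ring is present.
(C) contains a phenyl ring, which satisfies every atom and bond constraint.
So the answer is (C).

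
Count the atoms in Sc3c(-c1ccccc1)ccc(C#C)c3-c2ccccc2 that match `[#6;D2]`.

13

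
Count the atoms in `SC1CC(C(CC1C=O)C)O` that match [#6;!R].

2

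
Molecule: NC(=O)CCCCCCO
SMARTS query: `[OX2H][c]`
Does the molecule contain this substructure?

No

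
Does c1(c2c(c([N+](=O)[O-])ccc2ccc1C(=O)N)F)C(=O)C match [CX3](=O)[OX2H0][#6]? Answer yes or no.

No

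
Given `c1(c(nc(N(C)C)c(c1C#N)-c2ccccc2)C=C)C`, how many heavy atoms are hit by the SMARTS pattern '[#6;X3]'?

13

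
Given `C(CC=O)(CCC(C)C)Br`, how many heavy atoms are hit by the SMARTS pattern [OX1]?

Check the 10 heavy atoms by environment: 7× C (X4) → no; 1× Br (X1) → no; 1× C (X3) → no; 1× O (X1) → match.
That gives 1 matching atom.

1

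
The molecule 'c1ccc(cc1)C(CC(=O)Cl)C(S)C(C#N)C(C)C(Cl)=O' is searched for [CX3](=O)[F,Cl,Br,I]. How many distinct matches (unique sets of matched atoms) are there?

2

[CX3](=O)[F,Cl,Br,I] is the SMARTS for an acyl halide: a carbonyl carbon bonded to a halogen.
The molecule carries 2 separate instances of an acyl chloride (-C(=O)Cl) meeting every constraint; each maps to a distinct set of atoms, giving 2 matches.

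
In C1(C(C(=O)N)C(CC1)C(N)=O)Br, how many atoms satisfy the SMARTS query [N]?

2

Check the 12 heavy atoms by environment: 7× C → no; 2× O → no; 2× N → match; 1× Br → no.
That gives 2 matching atoms.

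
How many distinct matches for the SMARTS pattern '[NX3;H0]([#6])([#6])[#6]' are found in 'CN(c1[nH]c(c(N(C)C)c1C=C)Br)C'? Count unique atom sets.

2

[NX3;H0]([#6])([#6])[#6] is the SMARTS for a tertiary amine: a trivalent nitrogen with no H, bonded to three carbons.
The molecule carries 2 separate instances of a dimethylamino group (-N(CH3)2) meeting every constraint; each maps to a distinct set of atoms, giving 2 matches.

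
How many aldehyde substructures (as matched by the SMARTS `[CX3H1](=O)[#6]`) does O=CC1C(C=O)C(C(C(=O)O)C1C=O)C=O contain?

4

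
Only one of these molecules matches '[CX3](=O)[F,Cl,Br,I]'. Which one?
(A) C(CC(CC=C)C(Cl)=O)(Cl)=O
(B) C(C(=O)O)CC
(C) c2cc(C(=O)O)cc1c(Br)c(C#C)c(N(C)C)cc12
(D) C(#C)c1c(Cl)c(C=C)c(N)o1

[CX3](=O)[F,Cl,Br,I] describes a carbonyl carbon bonded to a halogen (an acyl halide).
(A) contains an acyl chloride (-C(=O)Cl), which satisfies every atom and bond constraint.
(B) has a carboxylic acid group (-C(=O)OH) but the carbonyl is bonded to -OH, not to a halogen.
(C) has a carboxylic acid group (-C(=O)OH) but the carbonyl is bonded to -OH, not to a halogen.
(D) has a chloro substituent but the Cl is not on a carbonyl carbon.
So the answer is (A).

A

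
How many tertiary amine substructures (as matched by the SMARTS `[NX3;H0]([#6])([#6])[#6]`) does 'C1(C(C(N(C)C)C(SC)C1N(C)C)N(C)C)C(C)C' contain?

[NX3;H0]([#6])([#6])[#6] is the SMARTS for a tertiary amine: a trivalent nitrogen with no H, bonded to three carbons.
The molecule carries 3 separate instances of a dimethylamino group (-N(CH3)2) meeting every constraint; each maps to a distinct set of atoms, giving 3 matches.

3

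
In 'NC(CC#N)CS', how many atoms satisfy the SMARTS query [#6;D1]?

The query [#6;D1] means: carbon bonded to exactly one heavy atom.
Check the 7 heavy atoms by environment: 3× C (D2) → no; 1× C (D3) → no; 1× S (D1) → no; 2× N (D1) → no.
No environment satisfies the query, so 0 matching atoms.

0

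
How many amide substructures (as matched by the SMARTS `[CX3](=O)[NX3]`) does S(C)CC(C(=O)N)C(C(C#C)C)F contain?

1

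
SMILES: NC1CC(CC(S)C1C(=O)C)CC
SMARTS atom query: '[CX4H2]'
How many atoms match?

3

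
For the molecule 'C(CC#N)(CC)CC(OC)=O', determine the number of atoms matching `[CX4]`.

6

Check the 11 heavy atoms by environment: 6× C (X4) → match; 1× C (X2) → no; 1× N (X1) → no; 1× C (X3) → no; 1× O (X1) → no; 1× O (X2) → no.
That gives 6 matching atoms.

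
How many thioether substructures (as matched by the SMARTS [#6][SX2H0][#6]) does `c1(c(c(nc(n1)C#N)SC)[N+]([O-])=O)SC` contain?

2

[#6][SX2H0][#6] is the SMARTS for a thioether: an aliphatic sulfur bridging two carbons with no H on the sulfur.
The molecule carries 2 separate instances of a methylthio ether (-SCH3) meeting every constraint; each maps to a distinct set of atoms, giving 2 matches.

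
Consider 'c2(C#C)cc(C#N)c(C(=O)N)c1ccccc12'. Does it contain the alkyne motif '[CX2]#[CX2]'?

Yes

The pattern [CX2]#[CX2] describes a carbon-carbon triple bond — an alkyne.
The molecule carries an ethynyl group (-C#CH), whose atoms satisfy every constraint of the query, so the pattern matches.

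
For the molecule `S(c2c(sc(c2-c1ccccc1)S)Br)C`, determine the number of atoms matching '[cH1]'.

The query [cH1] means: aromatic carbon bearing exactly one hydrogen.
Check the 15 heavy atoms by environment: 1× s (aromatic, H0) → no; 5× c (aromatic, H0) → no; 1× S (H1) → no; 1× Br (H0) → no; 1× S (H0) → no; 1× C (H3) → no; 5× c (aromatic, H1) → match.
That gives 5 matching atoms.

5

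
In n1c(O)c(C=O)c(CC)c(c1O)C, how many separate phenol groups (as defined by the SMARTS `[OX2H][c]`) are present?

2

[OX2H][c] is the SMARTS for a phenol: a hydroxyl oxygen attached to an aromatic carbon.
The molecule carries 2 separate instances of a hydroxyl group (-OH) meeting every constraint; each maps to a distinct set of atoms, giving 2 matches.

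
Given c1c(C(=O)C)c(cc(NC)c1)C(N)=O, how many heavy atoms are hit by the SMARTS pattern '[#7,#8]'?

4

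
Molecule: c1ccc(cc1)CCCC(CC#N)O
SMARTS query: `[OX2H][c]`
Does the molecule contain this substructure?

No

The pattern [OX2H][c] describes a hydroxyl oxygen attached to an aromatic carbon — a phenol.
The closest candidate here is a hydroxyl group (-OH), but the -OH is on an aliphatic carbon, not an aromatic c. No other fragment satisfies the full query, so there is no match.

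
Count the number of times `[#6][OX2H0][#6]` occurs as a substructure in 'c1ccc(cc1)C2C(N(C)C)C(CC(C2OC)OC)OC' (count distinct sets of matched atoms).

[#6][OX2H0][#6] is the SMARTS for an ether: an aliphatic oxygen bridging two carbons with no H on the oxygen.
The molecule carries 3 separate instances of a methoxy ether (-OCH3) meeting every constraint; each maps to a distinct set of atoms, giving 3 matches.

3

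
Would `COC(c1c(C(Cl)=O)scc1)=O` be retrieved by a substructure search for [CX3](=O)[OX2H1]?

No

The pattern [CX3](=O)[OX2H1] describes an sp2 carbon double-bonded to O and single-bonded to an -OH oxygen — a carboxylic acid.
The closest candidate here is a methyl-ester group (-C(=O)OCH3), but the singly-bonded O has no H (OX2H0, not OX2H1). No other fragment satisfies the full query, so there is no match.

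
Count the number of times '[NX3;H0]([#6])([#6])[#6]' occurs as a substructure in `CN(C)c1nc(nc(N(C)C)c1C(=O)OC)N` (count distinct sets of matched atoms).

2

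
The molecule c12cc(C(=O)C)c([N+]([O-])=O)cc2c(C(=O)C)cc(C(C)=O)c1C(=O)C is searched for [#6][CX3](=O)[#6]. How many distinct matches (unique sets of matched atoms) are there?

4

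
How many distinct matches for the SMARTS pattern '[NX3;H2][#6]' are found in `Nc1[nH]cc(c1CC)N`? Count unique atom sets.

2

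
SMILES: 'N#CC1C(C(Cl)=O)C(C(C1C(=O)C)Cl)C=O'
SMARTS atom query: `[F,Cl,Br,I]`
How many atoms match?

2

Check the 16 heavy atoms by environment: 10× C → no; 3× O → no; 2× Cl → match; 1× N → no.
That gives 2 matching atoms.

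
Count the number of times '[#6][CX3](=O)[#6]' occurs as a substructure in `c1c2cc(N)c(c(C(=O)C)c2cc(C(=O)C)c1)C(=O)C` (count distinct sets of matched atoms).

3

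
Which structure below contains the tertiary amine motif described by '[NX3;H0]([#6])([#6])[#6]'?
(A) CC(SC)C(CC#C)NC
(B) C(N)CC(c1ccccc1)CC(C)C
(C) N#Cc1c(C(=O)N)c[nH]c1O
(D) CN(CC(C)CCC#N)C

[NX3;H0]([#6])([#6])[#6] describes a trivalent nitrogen with no H, bonded to three carbons (a tertiary amine).
(A) has an N-methylamino group (-NHCH3) but the nitrogen still has one H (H1), not H0.
(B) has a primary amino group (-NH2) but the nitrogen has H2, not H0 with three carbons.
(C) has a primary amide (-C(=O)NH2) but the amide nitrogen has H2 and only one carbon neighbour.
(D) contains a dimethylamino group (-N(CH3)2), which satisfies every atom and bond constraint.
So the answer is (D).

D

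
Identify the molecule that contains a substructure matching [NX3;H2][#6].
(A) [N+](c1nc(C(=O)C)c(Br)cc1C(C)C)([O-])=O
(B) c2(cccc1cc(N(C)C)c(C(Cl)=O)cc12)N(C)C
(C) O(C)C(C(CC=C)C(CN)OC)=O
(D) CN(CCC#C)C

[NX3;H2][#6] describes a trivalent nitrogen with two H attached to carbon (a primary amine).
(A) has a nitro group (-[N+](=O)[O-]) but the nitrogen is [N+] with no H, not NX3H2.
(B) has a dimethylamino group (-N(CH3)2) but the nitrogen has H0, not H2.
(C) contains a primary amino group (-NH2), which satisfies every atom and bond constraint.
(D) has a dimethylamino group (-N(CH3)2) but the nitrogen has H0, not H2.
So the answer is (C).

C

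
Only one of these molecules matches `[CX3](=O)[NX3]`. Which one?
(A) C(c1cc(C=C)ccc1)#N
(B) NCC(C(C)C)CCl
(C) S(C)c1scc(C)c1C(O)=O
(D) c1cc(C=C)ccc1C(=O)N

D

[CX3](=O)[NX3] describes a carbonyl carbon bonded to a trivalent nitrogen (an amide).
(A) has a nitrile (-C#N) but the nitrile N is NX1 (triple-bonded), not NX3.
(B) has a primary amino group (-NH2) but the -NH2 is not attached to a carbonyl carbon.
(C) has a carboxylic acid group (-C(=O)OH) but the carbonyl is bonded to O, not to an NX3 nitrogen.
(D) contains a primary amide (-C(=O)NH2), which satisfies every atom and bond constraint.
So the answer is (D).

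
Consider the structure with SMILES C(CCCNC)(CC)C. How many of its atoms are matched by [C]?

8

Check the 9 heavy atoms by environment: 8× C → match; 1× N → no.
That gives 8 matching atoms.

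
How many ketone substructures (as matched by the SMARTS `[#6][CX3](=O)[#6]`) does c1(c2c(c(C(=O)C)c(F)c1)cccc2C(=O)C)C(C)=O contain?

[#6][CX3](=O)[#6] is the SMARTS for a ketone: a carbonyl carbon (no H) flanked by two carbons.
The molecule carries 3 separate instances of an acetyl/ketone group (-C(=O)CH3) meeting every constraint; each maps to a distinct set of atoms, giving 3 matches.

3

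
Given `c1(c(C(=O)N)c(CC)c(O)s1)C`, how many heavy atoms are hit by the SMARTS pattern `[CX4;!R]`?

The query [CX4;!R] means: aliphatic carbon with four total connections, not in a ring.
Check the 12 heavy atoms by environment: 1× s (aromatic, X2, in 5-ring) → no; 4× c (aromatic, X3, in 5-ring) → no; 3× C (X4, acyclic) → match; 1× C (X3, acyclic) → no; 1× O (X1, acyclic) → no; 1× N (X3, acyclic) → no; 1× O (X2, acyclic) → no.
That gives 3 matching atoms.

3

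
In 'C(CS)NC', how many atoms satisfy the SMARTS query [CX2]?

0

The query [CX2] means: C with X2: aliphatic carbon with exactly 2 total connections.
Check the 5 heavy atoms by environment: 3× C (X4) → no; 1× S (X2) → no; 1× N (X3) → no.
No environment satisfies the query, so 0 matching atoms.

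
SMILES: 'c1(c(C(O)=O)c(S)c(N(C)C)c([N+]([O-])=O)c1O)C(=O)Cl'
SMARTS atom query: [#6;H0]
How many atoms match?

8

Check the 20 heavy atoms by environment: 6× c (aromatic, H0) → match; 2× O (H1) → no; 2× C (H0) → match; 3× O (H0) → no; 1× N (charge +1, H0) → no; 1× O (charge -1, H0) → no; 1× Cl (H0) → no; 1× N (H0) → no; 2× C (H3) → no; 1× S (H1) → no.
Summing the matching environments: 6 + 2 = 8 matching atoms.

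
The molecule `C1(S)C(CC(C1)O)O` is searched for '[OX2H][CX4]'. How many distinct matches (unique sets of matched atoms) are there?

2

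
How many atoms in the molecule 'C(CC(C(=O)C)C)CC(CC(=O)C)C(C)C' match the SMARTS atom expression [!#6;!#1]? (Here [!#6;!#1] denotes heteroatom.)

2

Check the 16 heavy atoms by environment: 14× C → no; 2× O → match.
That gives 2 matching atoms.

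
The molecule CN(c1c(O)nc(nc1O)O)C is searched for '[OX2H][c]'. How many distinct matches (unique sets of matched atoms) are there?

[OX2H][c] is the SMARTS for a phenol: a hydroxyl oxygen attached to an aromatic carbon.
The molecule carries 3 separate instances of a hydroxyl group (-OH) meeting every constraint; each maps to a distinct set of atoms, giving 3 matches.

3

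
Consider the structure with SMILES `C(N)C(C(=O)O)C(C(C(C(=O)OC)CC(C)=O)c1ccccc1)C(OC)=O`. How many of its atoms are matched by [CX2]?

The query [CX2] means: C with X2: aliphatic carbon with exactly 2 total connections.
Check the 27 heavy atoms by environment: 9× C (X4) → no; 4× C (X3) → no; 4× O (X1) → no; 3× O (X2) → no; 1× N (X3) → no; 6× c (aromatic, X3) → no.
No environment satisfies the query, so 0 matching atoms.

0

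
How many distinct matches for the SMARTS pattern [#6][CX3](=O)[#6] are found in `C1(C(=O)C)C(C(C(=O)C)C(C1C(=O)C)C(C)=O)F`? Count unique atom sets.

[#6][CX3](=O)[#6] is the SMARTS for a ketone: a carbonyl carbon (no H) flanked by two carbons.
The molecule carries 4 separate instances of an acetyl/ketone group (-C(=O)CH3) meeting every constraint; each maps to a distinct set of atoms, giving 4 matches.

4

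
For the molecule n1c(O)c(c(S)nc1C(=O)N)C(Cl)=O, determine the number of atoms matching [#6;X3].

Check the 14 heavy atoms by environment: 2× n (aromatic, X2) → no; 4× c (aromatic, X3) → match; 1× S (X2) → no; 1× O (X2) → no; 2× C (X3) → match; 2× O (X1) → no; 1× Cl (X1) → no; 1× N (X3) → no.
Summing the matching environments: 4 + 2 = 6 matching atoms.

6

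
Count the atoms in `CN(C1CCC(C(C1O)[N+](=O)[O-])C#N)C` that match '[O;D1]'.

Check the 15 heavy atoms by environment: 4× C (D3) → no; 3× C (D2) → no; 2× O (D1) → match; 1× N (charge +1, D3) → no; 1× O (charge -1, D1) → match; 1× N (D1) → no; 1× N (D3) → no; 2× C (D1) → no.
Summing the matching environments: 2 + 1 = 3 matching atoms.

3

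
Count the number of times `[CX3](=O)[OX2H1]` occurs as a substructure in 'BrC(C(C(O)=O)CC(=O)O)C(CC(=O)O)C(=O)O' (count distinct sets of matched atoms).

[CX3](=O)[OX2H1] is the SMARTS for a carboxylic acid: an sp2 carbon double-bonded to O and single-bonded to an -OH oxygen.
The molecule carries 4 separate instances of a carboxylic acid group (-C(=O)OH) meeting every constraint; each maps to a distinct set of atoms, giving 4 matches.

4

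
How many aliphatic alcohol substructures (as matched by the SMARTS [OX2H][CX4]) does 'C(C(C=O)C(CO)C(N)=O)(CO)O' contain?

3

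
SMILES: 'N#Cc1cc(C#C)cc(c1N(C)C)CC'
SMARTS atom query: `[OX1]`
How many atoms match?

0

The query [OX1] means: aliphatic oxygen with one total connection — typically a carbonyl =O or an oxide.
Check the 15 heavy atoms by environment: 6× c (aromatic, X3) → no; 3× C (X2) → no; 1× N (X1) → no; 1× N (X3) → no; 4× C (X4) → no.
No environment satisfies the query, so 0 matching atoms.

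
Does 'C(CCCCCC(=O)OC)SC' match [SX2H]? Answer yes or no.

The pattern [SX2H] describes an aliphatic sulfur with two connections, one being H — a thiol.
The closest candidate here is a methylthio ether (-SCH3), but the sulfur has H0 (bonded to two carbons), not H1. No other fragment satisfies the full query, so there is no match.

No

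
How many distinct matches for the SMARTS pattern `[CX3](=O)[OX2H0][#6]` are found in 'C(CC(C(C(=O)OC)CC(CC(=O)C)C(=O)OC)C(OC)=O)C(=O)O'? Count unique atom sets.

[CX3](=O)[OX2H0][#6] is the SMARTS for an ester: a carbonyl carbon bonded to an oxygen that is itself bonded to carbon (no H on that O).
The molecule carries 3 separate instances of a methyl-ester group (-C(=O)OCH3) meeting every constraint; each maps to a distinct set of atoms, giving 3 matches.

3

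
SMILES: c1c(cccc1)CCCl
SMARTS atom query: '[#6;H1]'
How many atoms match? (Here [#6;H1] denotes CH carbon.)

5

The query [#6;H1] means: any carbon bearing exactly one hydrogen.
Check the 9 heavy atoms by environment: 2× C (H2) → no; 1× c (aromatic, H0) → no; 5× c (aromatic, H1) → match; 1× Cl (H0) → no.
That gives 5 matching atoms.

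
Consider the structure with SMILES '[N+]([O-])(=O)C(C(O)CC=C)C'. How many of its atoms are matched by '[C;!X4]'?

The query [C;!X4] means: aliphatic carbon that does not have four total connections.
Check the 10 heavy atoms by environment: 4× C (X4) → no; 2× C (X3) → match; 1× N (charge +1, X3) → no; 1× O (charge -1, X1) → no; 1× O (X1) → no; 1× O (X2) → no.
That gives 2 matching atoms.

2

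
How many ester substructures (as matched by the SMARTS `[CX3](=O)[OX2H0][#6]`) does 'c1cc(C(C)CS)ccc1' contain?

[CX3](=O)[OX2H0][#6] is the SMARTS for an ester: a carbonyl carbon bonded to an oxygen that is itself bonded to carbon (no H on that O).
No fragment in the molecule satisfies every constraint, giving 0 matches.

0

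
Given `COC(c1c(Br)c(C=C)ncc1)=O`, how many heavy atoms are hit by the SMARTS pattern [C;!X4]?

The query [C;!X4] means: aliphatic carbon that does not have four total connections.
Check the 13 heavy atoms by environment: 1× n (aromatic, X2) → no; 5× c (aromatic, X3) → no; 1× Br (X1) → no; 3× C (X3) → match; 1× O (X1) → no; 1× O (X2) → no; 1× C (X4) → no.
That gives 3 matching atoms.

3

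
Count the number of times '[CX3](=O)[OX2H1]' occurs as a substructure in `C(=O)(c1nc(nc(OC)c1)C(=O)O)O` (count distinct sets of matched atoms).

2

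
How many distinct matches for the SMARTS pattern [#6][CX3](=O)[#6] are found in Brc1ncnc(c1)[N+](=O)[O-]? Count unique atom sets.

[#6][CX3](=O)[#6] is the SMARTS for a ketone: a carbonyl carbon (no H) flanked by two carbons.
No fragment in the molecule satisfies every constraint, giving 0 matches.

0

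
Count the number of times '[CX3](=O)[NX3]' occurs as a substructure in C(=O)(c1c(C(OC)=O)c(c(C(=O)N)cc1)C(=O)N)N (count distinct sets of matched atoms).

[CX3](=O)[NX3] is the SMARTS for an amide: a carbonyl carbon bonded to a trivalent nitrogen.
The molecule carries 3 separate instances of a primary amide (-C(=O)NH2) meeting every constraint; each maps to a distinct set of atoms, giving 3 matches.

3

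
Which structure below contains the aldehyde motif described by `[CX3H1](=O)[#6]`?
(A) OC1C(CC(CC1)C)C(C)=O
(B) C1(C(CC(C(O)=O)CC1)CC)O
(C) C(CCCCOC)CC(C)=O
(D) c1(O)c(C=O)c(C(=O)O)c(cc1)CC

D

[CX3H1](=O)[#6] describes an sp2 carbon with one H, double-bonded to O and single-bonded to carbon (an aldehyde).
(A) has an acetyl/ketone group (-C(=O)CH3) but the carbonyl carbon has H0 (two carbon neighbours), not H1.
(B) has a carboxylic acid group (-C(=O)OH) but the carbonyl carbon has H0 and is bonded to O, not H1.
(C) has an acetyl/ketone group (-C(=O)CH3) but the carbonyl carbon has H0 (two carbon neighbours), not H1.
(D) contains an aldehyde (-CHO), which satisfies every atom and bond constraint.
So the answer is (D).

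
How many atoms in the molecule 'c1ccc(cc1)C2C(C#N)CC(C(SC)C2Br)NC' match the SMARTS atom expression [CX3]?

0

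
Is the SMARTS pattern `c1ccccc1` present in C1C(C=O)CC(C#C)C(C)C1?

The pattern c1ccccc1 describes six aromatic carbons in a ring — a benzene ring.
The closest candidate here is a methyl group (-CH3), but no six-membered all-carbon aromatic ring is present. No other fragment satisfies the full query, so there is no match.

No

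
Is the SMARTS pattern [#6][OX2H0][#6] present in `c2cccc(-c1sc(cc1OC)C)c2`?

Yes

The pattern [#6][OX2H0][#6] describes an aliphatic oxygen bridging two carbons with no H on the oxygen — an ether.
The molecule carries a methoxy ether (-OCH3), whose atoms satisfy every constraint of the query, so the pattern matches.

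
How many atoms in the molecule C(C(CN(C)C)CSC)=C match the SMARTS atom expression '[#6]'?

8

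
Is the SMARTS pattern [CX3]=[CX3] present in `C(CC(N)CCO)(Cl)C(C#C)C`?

No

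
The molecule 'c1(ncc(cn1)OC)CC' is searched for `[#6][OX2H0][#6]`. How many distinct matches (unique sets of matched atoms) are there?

1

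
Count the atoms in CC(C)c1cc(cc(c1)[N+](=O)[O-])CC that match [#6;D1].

3

The query [#6;D1] means: carbon bonded to exactly one heavy atom.
Check the 14 heavy atoms by environment: 3× c (aromatic, D3) → no; 3× c (aromatic, D2) → no; 1× C (D3) → no; 3× C (D1) → match; 1× C (D2) → no; 1× N (charge +1, D3) → no; 1× O (charge -1, D1) → no; 1× O (D1) → no.
That gives 3 matching atoms.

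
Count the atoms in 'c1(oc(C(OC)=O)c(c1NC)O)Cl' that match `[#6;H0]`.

The query [#6;H0] means: any carbon with no attached hydrogen.
Check the 13 heavy atoms by environment: 1× o (aromatic, H0) → no; 4× c (aromatic, H0) → match; 1× Cl (H0) → no; 1× C (H0) → match; 2× O (H0) → no; 2× C (H3) → no; 1× O (H1) → no; 1× N (H1) → no.
Summing the matching environments: 4 + 1 = 5 matching atoms.

5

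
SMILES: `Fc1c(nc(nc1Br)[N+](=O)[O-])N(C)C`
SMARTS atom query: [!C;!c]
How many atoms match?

8

Check the 14 heavy atoms by environment: 2× n (aromatic) → match; 4× c (aromatic) → no; 1× F → match; 1× N → match; 2× C → no; 1× Br → match; 1× N (charge +1) → match; 1× O (charge -1) → match; 1× O → match.
Summing the matching environments: 2 + 1 + 1 + 1 + 1 + 1 + 1 = 8 matching atoms.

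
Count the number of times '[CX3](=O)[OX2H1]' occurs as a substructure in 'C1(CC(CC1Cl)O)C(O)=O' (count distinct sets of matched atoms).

1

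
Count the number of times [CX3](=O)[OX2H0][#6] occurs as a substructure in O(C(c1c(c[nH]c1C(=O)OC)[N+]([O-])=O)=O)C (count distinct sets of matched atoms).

[CX3](=O)[OX2H0][#6] is the SMARTS for an ester: a carbonyl carbon bonded to an oxygen that is itself bonded to carbon (no H on that O).
The molecule carries 2 separate instances of a methyl-ester group (-C(=O)OCH3) meeting every constraint; each maps to a distinct set of atoms, giving 2 matches.

2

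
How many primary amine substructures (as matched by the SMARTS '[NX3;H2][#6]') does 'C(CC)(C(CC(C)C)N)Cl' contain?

1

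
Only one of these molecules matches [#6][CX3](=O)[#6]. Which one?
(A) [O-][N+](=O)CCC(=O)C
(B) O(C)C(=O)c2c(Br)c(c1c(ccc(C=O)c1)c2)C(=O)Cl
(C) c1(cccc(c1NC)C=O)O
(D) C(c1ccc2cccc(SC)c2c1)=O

[#6][CX3](=O)[#6] describes a carbonyl carbon (no H) flanked by two carbons (a ketone).
(A) contains an acetyl/ketone group (-C(=O)CH3), which satisfies every atom and bond constraint.
(B) has a methyl-ester group (-C(=O)OCH3) but one neighbour of the carbonyl carbon is O, not C.
(C) has an aldehyde (-CHO) but the carbonyl carbon has H1, so it is not flanked by two carbons.
(D) has an aldehyde (-CHO) but the carbonyl carbon has H1, so it is not flanked by two carbons.
So the answer is (A).

A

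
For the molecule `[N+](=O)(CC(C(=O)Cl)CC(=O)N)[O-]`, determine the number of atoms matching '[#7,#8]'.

6

The query [#7,#8] means: nitrogen or oxygen (comma = OR).
Check the 12 heavy atoms by environment: 5× C → no; 1× N (charge +1) → match; 1× O (charge -1) → match; 3× O → match; 1× Cl → no; 1× N → match.
Summing the matching environments: 1 + 1 + 3 + 1 = 6 matching atoms.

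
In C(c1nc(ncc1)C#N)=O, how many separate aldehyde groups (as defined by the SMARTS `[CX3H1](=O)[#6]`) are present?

1

[CX3H1](=O)[#6] is the SMARTS for an aldehyde: an sp2 carbon with one H, double-bonded to O and single-bonded to carbon.
Exactly one fragment in the molecule meets all constraints, giving 1 match.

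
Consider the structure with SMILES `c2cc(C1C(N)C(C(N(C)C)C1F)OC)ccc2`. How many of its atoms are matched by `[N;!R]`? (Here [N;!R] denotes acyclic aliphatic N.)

Check the 18 heavy atoms by environment: 5× C (in 5-ring) → no; 2× N (acyclic) → match; 3× C (acyclic) → no; 1× O (acyclic) → no; 1× F (acyclic) → no; 6× c (aromatic, in 6-ring) → no.
That gives 2 matching atoms.

2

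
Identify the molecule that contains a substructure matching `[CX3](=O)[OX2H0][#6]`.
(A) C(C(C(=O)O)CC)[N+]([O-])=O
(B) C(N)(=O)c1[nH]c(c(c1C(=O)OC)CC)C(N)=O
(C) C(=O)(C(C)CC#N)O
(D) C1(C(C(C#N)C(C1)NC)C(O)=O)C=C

B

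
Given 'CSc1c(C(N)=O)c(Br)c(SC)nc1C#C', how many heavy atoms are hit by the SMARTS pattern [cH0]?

5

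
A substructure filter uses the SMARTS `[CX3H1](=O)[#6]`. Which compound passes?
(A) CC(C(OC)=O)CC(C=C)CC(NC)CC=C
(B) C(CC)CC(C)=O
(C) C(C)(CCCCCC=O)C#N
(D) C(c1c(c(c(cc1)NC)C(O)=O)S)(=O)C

[CX3H1](=O)[#6] describes an sp2 carbon with one H, double-bonded to O and single-bonded to carbon (an aldehyde).
(A) has a methyl-ester group (-C(=O)OCH3) but the carbonyl carbon has H0, not H1.
(B) has an acetyl/ketone group (-C(=O)CH3) but the carbonyl carbon has H0 (two carbon neighbours), not H1.
(C) contains an aldehyde (-CHO), which satisfies every atom and bond constraint.
(D) has an acetyl/ketone group (-C(=O)CH3) but the carbonyl carbon has H0 (two carbon neighbours), not H1.
So the answer is (C).

C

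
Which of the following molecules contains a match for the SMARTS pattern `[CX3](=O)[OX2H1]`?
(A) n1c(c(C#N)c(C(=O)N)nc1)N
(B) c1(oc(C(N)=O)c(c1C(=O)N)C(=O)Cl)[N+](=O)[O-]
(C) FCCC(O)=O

[CX3](=O)[OX2H1] describes an sp2 carbon double-bonded to O and single-bonded to an -OH oxygen (a carboxylic acid).
(A) has a primary amide (-C(=O)NH2) but the carbonyl is bonded to N, not to an -OH oxygen.
(B) has a primary amide (-C(=O)NH2) but the carbonyl is bonded to N, not to an -OH oxygen.
(C) contains a carboxylic acid group (-C(=O)OH), which satisfies every atom and bond constraint.
So the answer is (C).

C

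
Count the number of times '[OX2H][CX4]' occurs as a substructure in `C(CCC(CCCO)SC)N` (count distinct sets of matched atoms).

1

[OX2H][CX4] is the SMARTS for an aliphatic alcohol: a hydroxyl oxygen bound to an sp3 (X4) carbon.
Exactly one fragment in the molecule meets all constraints, giving 1 match.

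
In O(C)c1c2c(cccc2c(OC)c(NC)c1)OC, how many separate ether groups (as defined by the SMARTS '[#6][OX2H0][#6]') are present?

[#6][OX2H0][#6] is the SMARTS for an ether: an aliphatic oxygen bridging two carbons with no H on the oxygen.
The molecule carries 3 separate instances of a methoxy ether (-OCH3) meeting every constraint; each maps to a distinct set of atoms, giving 3 matches.

3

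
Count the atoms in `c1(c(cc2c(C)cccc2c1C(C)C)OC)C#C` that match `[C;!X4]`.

2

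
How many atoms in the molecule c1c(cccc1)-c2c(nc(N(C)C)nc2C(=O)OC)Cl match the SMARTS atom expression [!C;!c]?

6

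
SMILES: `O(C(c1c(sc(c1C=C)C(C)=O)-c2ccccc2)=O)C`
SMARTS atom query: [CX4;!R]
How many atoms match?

2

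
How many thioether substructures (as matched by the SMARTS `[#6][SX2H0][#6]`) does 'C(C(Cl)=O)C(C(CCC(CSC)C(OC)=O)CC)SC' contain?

[#6][SX2H0][#6] is the SMARTS for a thioether: an aliphatic sulfur bridging two carbons with no H on the sulfur.
The molecule carries 2 separate instances of a methylthio ether (-SCH3) meeting every constraint; each maps to a distinct set of atoms, giving 2 matches.

2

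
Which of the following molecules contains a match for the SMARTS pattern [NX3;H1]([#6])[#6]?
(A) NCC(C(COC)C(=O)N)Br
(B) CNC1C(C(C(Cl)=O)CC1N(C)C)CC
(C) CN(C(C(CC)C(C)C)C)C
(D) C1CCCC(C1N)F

B

[NX3;H1]([#6])[#6] describes a trivalent nitrogen with one H, bonded to two carbons (a secondary amine).
(A) has a primary amino group (-NH2) but the nitrogen has H2 and only one carbon neighbour.
(B) contains an N-methylamino group (-NHCH3), which satisfies every atom and bond constraint.
(C) has a dimethylamino group (-N(CH3)2) but the nitrogen has H0, not H1.
(D) has a primary amino group (-NH2) but the nitrogen has H2 and only one carbon neighbour.
So the answer is (B).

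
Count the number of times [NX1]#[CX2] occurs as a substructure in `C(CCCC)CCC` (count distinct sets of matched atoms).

[NX1]#[CX2] is the SMARTS for a nitrile: a nitrogen triple-bonded to a two-connected carbon.
No fragment in the molecule satisfies every constraint, giving 0 matches.

0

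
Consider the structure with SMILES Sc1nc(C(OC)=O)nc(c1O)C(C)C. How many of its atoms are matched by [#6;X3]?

5

The query [#6;X3] means: any carbon (aromatic or not) with three total connections.
Check the 15 heavy atoms by environment: 2× n (aromatic, X2) → no; 4× c (aromatic, X3) → match; 1× C (X3) → match; 1× O (X1) → no; 2× O (X2) → no; 4× C (X4) → no; 1× S (X2) → no.
Summing the matching environments: 4 + 1 = 5 matching atoms.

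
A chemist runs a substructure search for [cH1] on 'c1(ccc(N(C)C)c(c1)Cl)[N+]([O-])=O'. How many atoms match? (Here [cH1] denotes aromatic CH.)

The query [cH1] means: aromatic carbon bearing exactly one hydrogen.
Check the 13 heavy atoms by environment: 3× c (aromatic, H1) → match; 3× c (aromatic, H0) → no; 1× Cl (H0) → no; 1× N (H0) → no; 2× C (H3) → no; 1× N (charge +1, H0) → no; 1× O (charge -1, H0) → no; 1× O (H0) → no.
That gives 3 matching atoms.

3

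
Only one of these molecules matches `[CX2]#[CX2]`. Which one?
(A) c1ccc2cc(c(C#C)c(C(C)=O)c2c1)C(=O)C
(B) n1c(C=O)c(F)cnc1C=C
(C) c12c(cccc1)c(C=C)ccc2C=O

A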